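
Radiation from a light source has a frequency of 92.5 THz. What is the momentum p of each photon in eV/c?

0.383 eV/c

Convert to SI: f = 92.5 THz = 9.25·10^13 Hz.
Apply p = hf/c: p = 2.044·10^-28 kg·m/s.
Converting to eV/c: p = 0.3825 eV/c ≈ 0.383 eV/c.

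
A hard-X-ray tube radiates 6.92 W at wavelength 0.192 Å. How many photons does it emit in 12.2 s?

Total energy: E_total = P·t = 6.92 × 12.2 = 84.42 J.
Per-photon energy: E = 1.035·10^-14 J.
N = E_total / E_photon = 8.16·10^15.

8.16·10^15 photons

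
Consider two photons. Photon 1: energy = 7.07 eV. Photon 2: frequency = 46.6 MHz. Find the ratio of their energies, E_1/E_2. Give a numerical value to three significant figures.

E_1 = 1.133·10^-18 J (from energy = 7.07 eV, via E given directly).
E_2 = 3.088·10^-26 J (from frequency = 46.6 MHz, via E = hf).
Ratio = 1.133·10^-18 / 3.088·10^-26 = 3.67·10^7.

3.67·10^7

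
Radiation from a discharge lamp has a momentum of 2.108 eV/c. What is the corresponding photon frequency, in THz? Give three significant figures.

510 THz

Take h = 6.62607015e-34 J·s, c = 2.99792458e8 m/s, 1 eV = 1.602176634e-19 J.
In SI units: p = 2.108 eV/c = 1.1266e-27 kg·m/s.
Apply f = pc/h: f = 5.097e14 Hz.
Converting to THz: f = 509.7 THz ≈ 510 THz.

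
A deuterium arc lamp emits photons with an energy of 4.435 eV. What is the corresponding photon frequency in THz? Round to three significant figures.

(h = 6.62607015e-34 J·s, 1 eV = 1.602176634e-19 J.)
Convert to SI: E = 4.435 eV = 7.1057e-19 J.
For a photon f = E/h, so f = 1.072e15 Hz.
Converting to THz: f = 1072 THz ≈ 1070 THz.

1070 THz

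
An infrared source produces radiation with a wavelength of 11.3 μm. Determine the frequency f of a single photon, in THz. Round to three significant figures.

(c = 2.99792458·10^8 m/s.)
Convert to SI: λ = 11.3 μm = 1.13·10^-5 m.
Apply f = c/λ: f = 2.653·10^13 Hz.
Converting to THz: f = 26.53 THz ≈ 26.5 THz.

26.5 THz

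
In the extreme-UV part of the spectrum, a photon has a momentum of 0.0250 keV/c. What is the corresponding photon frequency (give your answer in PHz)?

Convert to SI: p = 0.0250 keV/c = 1.3361 × 10^-26 kg·m/s.
Since f = pc/h for a photon, f = 6.045 × 10^15 Hz.
Converting to PHz: f = 6.045 PHz ≈ 6.04 PHz.

6.04 PHz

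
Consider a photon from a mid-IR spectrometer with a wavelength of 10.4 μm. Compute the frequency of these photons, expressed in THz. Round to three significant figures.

Take c = 2.99792458 × 10^8 m/s.
In SI units: λ = 10.4 μm = 1.04 × 10^-5 m.
Apply f = c/λ: f = 2.883 × 10^13 Hz.
Converting to THz: f = 28.83 THz ≈ 28.8 THz.

28.8 THz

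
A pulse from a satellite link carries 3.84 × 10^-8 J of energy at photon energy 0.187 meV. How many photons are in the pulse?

1.28 × 10^15 photons

Per-photon energy: E = 2.996 × 10^-23 J (from energy = 0.187 meV).
N = E_total / E_photon = 3.84 × 10^-8 J / 2.996 × 10^-23 J = 1.28 × 10^15.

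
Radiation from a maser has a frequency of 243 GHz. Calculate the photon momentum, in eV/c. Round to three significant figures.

1.00e-3 eV/c

In SI units: f = 243 GHz = 2.43e11 Hz.
For a photon p = hf/c, so p = 5.371e-31 kg·m/s.
Converting to eV/c: p = 0.001005 eV/c ≈ 1.00e-3 eV/c.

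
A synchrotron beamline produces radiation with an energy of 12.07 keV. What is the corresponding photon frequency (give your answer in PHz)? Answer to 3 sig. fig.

2920 PHz

In SI units: E = 12.07 keV = 1.9338e-15 J.
The photon relation is f = E/h, giving f = 2.919e18 Hz.
Converting to PHz: f = 2919 PHz ≈ 2920 PHz.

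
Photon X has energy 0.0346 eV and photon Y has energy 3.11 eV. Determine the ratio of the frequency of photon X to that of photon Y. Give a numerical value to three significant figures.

0.0111

f_X = 8.366e12 Hz (from energy = 0.0346 eV, via f = E/h).
f_Y = 7.520e14 Hz (from energy = 3.11 eV, via f = E/h).
Ratio = 8.366e12 / 7.520e14 = 0.0111.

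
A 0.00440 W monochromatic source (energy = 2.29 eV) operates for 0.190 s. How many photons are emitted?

2.28 × 10^15 photons

Total energy: E_total = P·t = 0.00440 × 0.190 = 8.360 × 10^-4 J.
Per-photon energy: E = 3.669 × 10^-19 J.
N = E_total / E_photon = 2.28 × 10^15.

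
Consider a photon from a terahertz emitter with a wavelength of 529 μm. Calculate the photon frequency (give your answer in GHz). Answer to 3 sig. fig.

Use c = 2.99792458 × 10^8 m/s.
In SI units: λ = 529 μm = 5.29 × 10^-4 m.
For a photon f = c/λ, so f = 5.667 × 10^11 Hz.
Converting to GHz: f = 566.7 GHz ≈ 567 GHz.

567 GHz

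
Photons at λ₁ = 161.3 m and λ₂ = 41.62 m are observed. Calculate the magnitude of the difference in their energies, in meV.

2.21 × 10^-5 meV

Using E = hc/λ: E₁ = 1.2315 × 10^-27 J, E₂ = 4.7728 × 10^-27 J.
|ΔE| = |1.2315 × 10^-27 − 4.7728 × 10^-27| = 3.54 × 10^-27 J = 2.21 × 10^-5 meV.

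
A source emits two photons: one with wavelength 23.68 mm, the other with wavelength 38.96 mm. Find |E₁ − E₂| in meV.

Using E = hc/λ: E₁ = 8.3887e-24 J, E₂ = 5.0987e-24 J.
|ΔE| = |8.3887e-24 − 5.0987e-24| = 3.29e-24 J = 0.0205 meV.

0.0205 meV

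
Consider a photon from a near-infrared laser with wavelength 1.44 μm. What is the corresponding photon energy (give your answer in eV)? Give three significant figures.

0.861 eV

In SI units: λ = 1.44 μm = 1.44e-6 m.
Since E = hc/λ for a photon, E = 1.379e-19 J.
Converting to eV: E = 0.8610 eV ≈ 0.861 eV.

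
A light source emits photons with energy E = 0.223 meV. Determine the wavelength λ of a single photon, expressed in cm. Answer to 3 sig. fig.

(h = 6.62607015e-34 J·s, c = 2.99792458e8 m/s, 1 eV = 1.602176634e-19 J.)
First convert: E = 0.223 meV = 3.5729e-23 J.
For a photon λ = hc/E, so λ = 0.005560 m.
Converting to cm: λ = 0.5560 cm ≈ 0.556 cm.

0.556 cm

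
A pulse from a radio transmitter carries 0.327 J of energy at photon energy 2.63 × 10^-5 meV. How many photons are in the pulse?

Per-photon energy: E = 4.214 × 10^-27 J (from energy = 2.63 × 10^-5 meV).
N = E_total / E_photon = 0.327 J / 4.214 × 10^-27 J = 7.76 × 10^25.

7.76 × 10^25 photons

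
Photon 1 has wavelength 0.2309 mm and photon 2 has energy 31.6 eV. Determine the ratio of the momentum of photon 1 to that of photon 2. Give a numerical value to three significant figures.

1.70e-4

p_1 = 2.870e-30 kg·m/s (from wavelength = 0.2309 mm, via p = h/λ).
p_2 = 1.689e-26 kg·m/s (from energy = 31.6 eV, via p = E/c).
Ratio = 2.870e-30 / 1.689e-26 = 1.70e-4.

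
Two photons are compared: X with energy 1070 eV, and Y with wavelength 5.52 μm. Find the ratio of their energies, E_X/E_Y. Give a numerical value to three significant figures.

E_X = 1.714 × 10^-16 J (from energy = 1070 eV, via E given directly).
E_Y = 3.599 × 10^-20 J (from wavelength = 5.52 μm, via E = hc/λ).
Ratio = 1.714 × 10^-16 / 3.599 × 10^-20 = 4760.

4760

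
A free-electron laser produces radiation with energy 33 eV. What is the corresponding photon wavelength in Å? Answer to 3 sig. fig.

(h = 6.62607015 × 10^-34 J·s, c = 2.99792458 × 10^8 m/s, 1 eV = 1.602176634 × 10^-19 J.)
Convert to SI: E = 33 eV = 5.2872 × 10^-18 J.
The photon relation is λ = hc/E, giving λ = 3.757 × 10^-8 m.
Converting to Å: λ = 375.7 Å ≈ 376 Å.

376 Å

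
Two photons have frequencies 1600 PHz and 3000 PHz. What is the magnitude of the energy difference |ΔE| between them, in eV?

Using E = hf: E₁ = 1.060e-15 J, E₂ = 1.988e-15 J.
|ΔE| = |1.060e-15 − 1.988e-15| = 9.28e-16 J = 5790 eV.

5790 eV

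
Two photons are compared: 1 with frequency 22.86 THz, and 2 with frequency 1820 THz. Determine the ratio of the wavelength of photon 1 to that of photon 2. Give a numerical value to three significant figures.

79.6

λ_1 = 1.311·10^-5 m (from frequency = 22.86 THz, via λ = c/f).
λ_2 = 1.647·10^-7 m (from frequency = 1820 THz, via λ = c/f).
Ratio = 1.311·10^-5 / 1.647·10^-7 = 79.6.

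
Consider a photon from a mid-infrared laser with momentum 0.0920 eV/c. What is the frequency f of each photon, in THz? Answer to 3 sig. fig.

Use h = 6.62607015e-34 J·s, c = 2.99792458e8 m/s, 1 eV = 1.602176634e-19 J.
First convert: p = 0.0920 eV/c = 4.9167e-29 kg·m/s.
Apply f = pc/h: f = 2.225e13 Hz.
Converting to THz: f = 22.25 THz ≈ 22.2 THz.

22.2 THz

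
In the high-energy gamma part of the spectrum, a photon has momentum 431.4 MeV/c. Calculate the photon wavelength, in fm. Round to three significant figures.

2.87 fm

First convert: p = 431.4 MeV/c = 2.3055 × 10^-19 kg·m/s.
The photon relation is λ = h/p, giving λ = 2.874 × 10^-15 m.
Converting to fm: λ = 2.874 fm ≈ 2.87 fm.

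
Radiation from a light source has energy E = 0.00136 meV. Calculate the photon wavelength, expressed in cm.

Use h = 6.62607015e-34 J·s, c = 2.99792458e8 m/s, 1 eV = 1.602176634e-19 J.
First convert: E = 0.00136 meV = 2.1790e-25 J.
Since λ = hc/E for a photon, λ = 0.9116 m.
Converting to cm: λ = 91.16 cm ≈ 91.2 cm.

91.2 cm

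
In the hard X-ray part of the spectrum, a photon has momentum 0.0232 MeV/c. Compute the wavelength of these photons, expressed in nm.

Convert to SI: p = 0.0232 MeV/c = 1.2399·10^-23 kg·m/s.
For a photon λ = h/p, so λ = 5.344·10^-11 m.
Converting to nm: λ = 0.05344 nm ≈ 0.0534 nm.

0.0534 nm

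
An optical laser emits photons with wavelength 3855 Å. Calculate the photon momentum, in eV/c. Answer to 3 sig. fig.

3.22 eV/c

Convert to SI: λ = 3855 Å = 3.855e-7 m.
Apply p = h/λ: p = 1.719e-27 kg·m/s.
Converting to eV/c: p = 3.216 eV/c ≈ 3.22 eV/c.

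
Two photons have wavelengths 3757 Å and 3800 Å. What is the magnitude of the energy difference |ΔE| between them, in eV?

Using E = hc/λ: E₁ = 5.2873 × 10^-19 J, E₂ = 5.2275 × 10^-19 J.
|ΔE| = |5.2873 × 10^-19 − 5.2275 × 10^-19| = 5.98 × 10^-21 J = 0.0373 eV.

0.0373 eV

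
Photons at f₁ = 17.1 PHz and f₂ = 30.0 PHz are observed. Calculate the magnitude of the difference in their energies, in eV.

Using E = hf: E₁ = 1.133e-17 J, E₂ = 1.988e-17 J.
|ΔE| = |1.133e-17 − 1.988e-17| = 8.55e-18 J = 53.4 eV.

53.4 eV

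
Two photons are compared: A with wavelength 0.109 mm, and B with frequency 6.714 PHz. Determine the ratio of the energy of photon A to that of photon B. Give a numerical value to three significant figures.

4.10e-4

E_A = 1.822e-21 J (from wavelength = 0.109 mm, via E = hc/λ).
E_B = 4.449e-18 J (from frequency = 6.714 PHz, via E = hf).
Ratio = 1.822e-21 / 4.449e-18 = 4.10e-4.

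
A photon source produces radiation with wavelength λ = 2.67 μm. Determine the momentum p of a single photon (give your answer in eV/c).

0.464 eV/c

Use h = 6.62607015·10^-34 J·s, c = 2.99792458·10^8 m/s, 1 eV = 1.602176634·10^-19 J.
In SI units: λ = 2.67 μm = 2.67·10^-6 m.
Since p = h/λ for a photon, p = 2.482·10^-28 kg·m/s.
Converting to eV/c: p = 0.4644 eV/c ≈ 0.464 eV/c.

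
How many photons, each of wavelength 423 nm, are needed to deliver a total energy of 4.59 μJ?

9.77 × 10^12 photons

Per-photon energy: E = 4.696 × 10^-19 J (from wavelength = 423 nm).
N = E_total / E_photon = 4.59 × 10^-6 J / 4.696 × 10^-19 J = 9.77 × 10^12.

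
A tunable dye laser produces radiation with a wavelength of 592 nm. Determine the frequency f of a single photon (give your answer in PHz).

Use c = 2.99792458·10^8 m/s.
In SI units: λ = 592 nm = 5.92·10^-7 m.
The photon relation is f = c/λ, giving f = 5.064·10^14 Hz.
Converting to PHz: f = 0.5064 PHz ≈ 0.506 PHz.

0.506 PHz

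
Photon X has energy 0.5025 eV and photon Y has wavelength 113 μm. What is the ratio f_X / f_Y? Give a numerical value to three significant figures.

45.8

f_X = 1.215e14 Hz (from energy = 0.5025 eV, via f = E/h).
f_Y = 2.653e12 Hz (from wavelength = 113 μm, via f = c/λ).
Ratio = 1.215e14 / 2.653e12 = 45.8.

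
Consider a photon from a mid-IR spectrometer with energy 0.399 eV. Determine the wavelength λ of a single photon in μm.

3.11 μm

(h = 6.62607015 × 10^-34 J·s, c = 2.99792458 × 10^8 m/s, 1 eV = 1.602176634 × 10^-19 J.)
First convert: E = 0.399 eV = 6.3927 × 10^-20 J.
For a photon λ = hc/E, so λ = 3.107 × 10^-6 m.
Converting to μm: λ = 3.107 μm ≈ 3.11 μm.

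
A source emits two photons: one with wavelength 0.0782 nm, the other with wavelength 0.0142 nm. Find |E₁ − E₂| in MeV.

0.0715 MeV

Using E = hc/λ: E₁ = 2.540 × 10^-15 J, E₂ = 1.399 × 10^-14 J.
|ΔE| = |2.540 × 10^-15 − 1.399 × 10^-14| = 1.14 × 10^-14 J = 0.0715 MeV.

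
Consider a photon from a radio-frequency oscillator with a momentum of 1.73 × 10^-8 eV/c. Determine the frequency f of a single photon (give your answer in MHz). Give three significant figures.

4.18 MHz

In SI units: p = 1.73 × 10^-8 eV/c = 9.2456 × 10^-36 kg·m/s.
Since f = pc/h for a photon, f = 4.183 × 10^6 Hz.
Converting to MHz: f = 4.183 MHz ≈ 4.18 MHz.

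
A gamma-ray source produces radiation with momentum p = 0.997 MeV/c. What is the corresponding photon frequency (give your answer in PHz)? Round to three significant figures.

Take h = 6.62607015·10^-34 J·s, c = 2.99792458·10^8 m/s, 1 eV = 1.602176634·10^-19 J.
First convert: p = 0.997 MeV/c = 5.3283·10^-22 kg·m/s.
The photon relation is f = pc/h, giving f = 2.411·10^20 Hz.
Converting to PHz: f = 241100 PHz ≈ 2.41·10^5 PHz.

2.41·10^5 PHz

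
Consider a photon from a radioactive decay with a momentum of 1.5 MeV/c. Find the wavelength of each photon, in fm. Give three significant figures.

827 fm

Use h = 6.62607015e-34 J·s, c = 2.99792458e8 m/s, 1 eV = 1.602176634e-19 J.
Convert to SI: p = 1.5 MeV/c = 8.0164e-22 kg·m/s.
The photon relation is λ = h/p, giving λ = 8.266e-13 m.
Converting to fm: λ = 826.6 fm ≈ 827 fm.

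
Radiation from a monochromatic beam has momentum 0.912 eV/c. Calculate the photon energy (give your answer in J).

1.46·10^-19 J

Take c = 2.99792458·10^8 m/s, 1 eV = 1.602176634·10^-19 J.
First convert: p = 0.912 eV/c = 4.8740·10^-28 kg·m/s.
The photon relation is E = pc, giving E = 1.461·10^-19 J.
So E ≈ 1.46·10^-19 J.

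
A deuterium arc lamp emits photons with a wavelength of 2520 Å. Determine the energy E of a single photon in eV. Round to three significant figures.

4.92 eV

Use h = 6.62607015·10^-34 J·s, c = 2.99792458·10^8 m/s, 1 eV = 1.602176634·10^-19 J.
In SI units: λ = 2520 Å = 2.52·10^-7 m.
Apply E = hc/λ: E = 7.883·10^-19 J.
Converting to eV: E = 4.920 eV ≈ 4.92 eV.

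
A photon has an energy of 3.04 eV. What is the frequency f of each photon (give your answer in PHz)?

0.735 PHz

Use h = 6.62607015 × 10^-34 J·s, 1 eV = 1.602176634 × 10^-19 J.
Convert to SI: E = 3.04 eV = 4.8706 × 10^-19 J.
The photon relation is f = E/h, giving f = 7.351 × 10^14 Hz.
Converting to PHz: f = 0.7351 PHz ≈ 0.735 PHz.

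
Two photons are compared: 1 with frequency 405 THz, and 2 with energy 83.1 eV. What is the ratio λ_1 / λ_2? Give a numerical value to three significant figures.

λ_1 = 7.402e-7 m (from frequency = 405 THz, via λ = c/f).
λ_2 = 1.492e-8 m (from energy = 83.1 eV, via λ = hc/E).
Ratio = 7.402e-7 / 1.492e-8 = 49.6.

49.6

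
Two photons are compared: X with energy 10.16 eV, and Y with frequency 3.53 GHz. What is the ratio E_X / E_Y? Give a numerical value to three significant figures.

E_X = 1.628·10^-18 J (from energy = 10.16 eV, via E given directly).
E_Y = 2.339·10^-24 J (from frequency = 3.53 GHz, via E = hf).
Ratio = 1.628·10^-18 / 2.339·10^-24 = 6.96·10^5.

6.96·10^5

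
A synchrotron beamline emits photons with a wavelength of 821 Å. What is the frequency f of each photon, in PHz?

Take c = 2.99792458e8 m/s.
In SI units: λ = 821 Å = 8.21e-8 m.
For a photon f = c/λ, so f = 3.652e15 Hz.
Converting to PHz: f = 3.652 PHz ≈ 3.65 PHz.

3.65 PHz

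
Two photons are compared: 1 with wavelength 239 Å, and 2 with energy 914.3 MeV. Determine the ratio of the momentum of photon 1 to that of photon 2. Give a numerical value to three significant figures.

p_1 = 2.772e-26 kg·m/s (from wavelength = 239 Å, via p = h/λ).
p_2 = 4.886e-19 kg·m/s (from energy = 914.3 MeV, via p = E/c).
Ratio = 2.772e-26 / 4.886e-19 = 5.67e-8.

5.67e-8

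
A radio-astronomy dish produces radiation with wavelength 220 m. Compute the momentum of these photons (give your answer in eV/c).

Take h = 6.62607015e-34 J·s, c = 2.99792458e8 m/s, 1 eV = 1.602176634e-19 J.
For a photon p = h/λ, so p = 3.012e-36 kg·m/s.
Converting to eV/c: p = 5.636e-9 eV/c ≈ 5.64e-9 eV/c.

5.64e-9 eV/c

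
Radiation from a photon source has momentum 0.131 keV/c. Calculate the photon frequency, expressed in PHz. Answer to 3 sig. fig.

Use h = 6.62607015 × 10^-34 J·s, c = 2.99792458 × 10^8 m/s, 1 eV = 1.602176634 × 10^-19 J.
First convert: p = 0.131 keV/c = 7.0010 × 10^-26 kg·m/s.
The photon relation is f = pc/h, giving f = 3.168 × 10^16 Hz.
Converting to PHz: f = 31.68 PHz ≈ 31.7 PHz.

31.7 PHz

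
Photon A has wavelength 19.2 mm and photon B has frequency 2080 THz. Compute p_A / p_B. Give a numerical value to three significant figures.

7.51·10^-6

p_A = 3.451·10^-32 kg·m/s (from wavelength = 19.2 mm, via p = h/λ).
p_B = 4.597·10^-27 kg·m/s (from frequency = 2080 THz, via p = hf/c).
Ratio = 3.451·10^-32 / 4.597·10^-27 = 7.51·10^-6.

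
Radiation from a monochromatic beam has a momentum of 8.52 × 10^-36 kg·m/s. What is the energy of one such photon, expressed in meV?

1.59 × 10^-5 meV

Apply E = pc: E = 2.554 × 10^-27 J.
Converting to meV: E = 1.594 × 10^-5 meV ≈ 1.59 × 10^-5 meV.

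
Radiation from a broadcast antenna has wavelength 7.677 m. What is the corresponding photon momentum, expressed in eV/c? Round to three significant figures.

1.62e-7 eV/c

Since p = h/λ for a photon, p = 8.631e-35 kg·m/s.
Converting to eV/c: p = 1.615e-7 eV/c ≈ 1.62e-7 eV/c.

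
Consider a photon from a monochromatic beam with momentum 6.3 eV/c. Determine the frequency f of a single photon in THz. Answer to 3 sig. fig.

1520 THz

Convert to SI: p = 6.3 eV/c = 3.3669e-27 kg·m/s.
Apply f = pc/h: f = 1.523e15 Hz.
Converting to THz: f = 1523 THz ≈ 1520 THz.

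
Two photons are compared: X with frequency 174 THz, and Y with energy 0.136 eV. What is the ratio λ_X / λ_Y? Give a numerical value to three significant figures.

λ_X = 1.723 × 10^-6 m (from frequency = 174 THz, via λ = c/f).
λ_Y = 9.116 × 10^-6 m (from energy = 0.136 eV, via λ = hc/E).
Ratio = 1.723 × 10^-6 / 9.116 × 10^-6 = 0.189.

0.189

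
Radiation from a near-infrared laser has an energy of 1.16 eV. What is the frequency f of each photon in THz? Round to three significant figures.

280 THz

Convert to SI: E = 1.16 eV = 1.8585·10^-19 J.
For a photon f = E/h, so f = 2.805·10^14 Hz.
Converting to THz: f = 280.5 THz ≈ 280 THz.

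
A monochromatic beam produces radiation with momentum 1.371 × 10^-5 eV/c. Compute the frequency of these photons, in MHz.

Take h = 6.62607015 × 10^-34 J·s, c = 2.99792458 × 10^8 m/s, 1 eV = 1.602176634 × 10^-19 J.
First convert: p = 1.371 × 10^-5 eV/c = 7.3270 × 10^-33 kg·m/s.
For a photon f = pc/h, so f = 3.315 × 10^9 Hz.
Converting to MHz: f = 3315 MHz ≈ 3320 MHz.

3320 MHz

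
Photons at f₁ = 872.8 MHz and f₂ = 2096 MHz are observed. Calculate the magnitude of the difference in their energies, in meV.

5.06 × 10^-3 meV

Using E = hf: E₁ = 5.7832 × 10^-25 J, E₂ = 1.3888 × 10^-24 J.
|ΔE| = |5.7832 × 10^-25 − 1.3888 × 10^-24| = 8.11 × 10^-25 J = 5.06 × 10^-3 meV.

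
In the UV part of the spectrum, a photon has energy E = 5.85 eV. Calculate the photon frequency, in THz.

1410 THz

In SI units: E = 5.85 eV = 9.3727e-19 J.
The photon relation is f = E/h, giving f = 1.415e15 Hz.
Converting to THz: f = 1415 THz ≈ 1410 THz.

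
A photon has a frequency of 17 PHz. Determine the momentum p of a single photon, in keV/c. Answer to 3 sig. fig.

Take h = 6.62607015 × 10^-34 J·s, c = 2.99792458 × 10^8 m/s, 1 eV = 1.602176634 × 10^-19 J.
First convert: f = 17 PHz = 1.7 × 10^16 Hz.
Apply p = hf/c: p = 3.757 × 10^-26 kg·m/s.
Converting to keV/c: p = 0.07031 keV/c ≈ 0.0703 keV/c.

0.0703 keV/c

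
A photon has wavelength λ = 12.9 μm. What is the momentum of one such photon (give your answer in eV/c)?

0.0961 eV/c

Take h = 6.62607015e-34 J·s, c = 2.99792458e8 m/s, 1 eV = 1.602176634e-19 J.
Convert to SI: λ = 12.9 μm = 1.29e-5 m.
For a photon p = h/λ, so p = 5.136e-29 kg·m/s.
Converting to eV/c: p = 0.09611 eV/c ≈ 0.0961 eV/c.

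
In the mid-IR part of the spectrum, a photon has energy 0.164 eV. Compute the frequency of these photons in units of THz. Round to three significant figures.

Use h = 6.62607015 × 10^-34 J·s, 1 eV = 1.602176634 × 10^-19 J.
First convert: E = 0.164 eV = 2.6276 × 10^-20 J.
Since f = E/h for a photon, f = 3.966 × 10^13 Hz.
Converting to THz: f = 39.66 THz ≈ 39.7 THz.

39.7 THz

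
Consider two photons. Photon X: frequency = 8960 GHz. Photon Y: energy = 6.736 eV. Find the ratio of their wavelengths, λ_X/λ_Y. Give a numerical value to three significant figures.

182

λ_X = 3.346 × 10^-5 m (from frequency = 8960 GHz, via λ = c/f).
λ_Y = 1.841 × 10^-7 m (from energy = 6.736 eV, via λ = hc/E).
Ratio = 3.346 × 10^-5 / 1.841 × 10^-7 = 182.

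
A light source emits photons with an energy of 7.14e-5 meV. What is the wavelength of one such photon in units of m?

In SI units: E = 7.14e-5 meV = 1.1440e-26 J.
For a photon λ = hc/E, so λ = 17.36 m.
So λ ≈ 17.4 m.

17.4 m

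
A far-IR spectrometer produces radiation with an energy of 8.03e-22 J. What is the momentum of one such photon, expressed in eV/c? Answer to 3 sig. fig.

Use c = 2.99792458e8 m/s, 1 eV = 1.602176634e-19 J.
The photon relation is p = E/c, giving p = 2.679e-30 kg·m/s.
Converting to eV/c: p = 0.005012 eV/c ≈ 5.01e-3 eV/c.

5.01e-3 eV/c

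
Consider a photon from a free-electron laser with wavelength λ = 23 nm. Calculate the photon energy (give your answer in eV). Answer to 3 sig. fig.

53.9 eV

In SI units: λ = 23 nm = 2.3e-8 m.
For a photon E = hc/λ, so E = 8.637e-18 J.
Converting to eV: E = 53.91 eV ≈ 53.9 eV.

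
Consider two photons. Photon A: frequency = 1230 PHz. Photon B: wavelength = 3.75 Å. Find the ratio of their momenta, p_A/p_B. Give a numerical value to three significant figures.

p_A = 2.719e-24 kg·m/s (from frequency = 1230 PHz, via p = hf/c).
p_B = 1.767e-24 kg·m/s (from wavelength = 3.75 Å, via p = h/λ).
Ratio = 2.719e-24 / 1.767e-24 = 1.54.

1.54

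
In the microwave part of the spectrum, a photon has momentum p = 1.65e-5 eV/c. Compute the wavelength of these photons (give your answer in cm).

Use h = 6.62607015e-34 J·s, c = 2.99792458e8 m/s, 1 eV = 1.602176634e-19 J.
Convert to SI: p = 1.65e-5 eV/c = 8.8181e-33 kg·m/s.
Since λ = h/p for a photon, λ = 0.07514 m.
Converting to cm: λ = 7.514 cm ≈ 7.51 cm.

7.51 cm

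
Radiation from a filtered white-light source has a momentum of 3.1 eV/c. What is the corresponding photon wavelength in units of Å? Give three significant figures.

Use h = 6.62607015 × 10^-34 J·s, c = 2.99792458 × 10^8 m/s, 1 eV = 1.602176634 × 10^-19 J.
In SI units: p = 3.1 eV/c = 1.6567 × 10^-27 kg·m/s.
For a photon λ = h/p, so λ = 3.999 × 10^-7 m.
Converting to Å: λ = 3999 Å ≈ 4000 Å.

4000 Å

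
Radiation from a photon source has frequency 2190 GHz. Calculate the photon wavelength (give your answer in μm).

137 μm

In SI units: f = 2190 GHz = 2.19e12 Hz.
Apply λ = c/f: λ = 1.369e-4 m.
Converting to μm: λ = 136.9 μm ≈ 137 μm.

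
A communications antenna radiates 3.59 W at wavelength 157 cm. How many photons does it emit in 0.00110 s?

Total energy: E_total = P·t = 3.59 × 0.00110 = 0.003949 J.
Per-photon energy: E = 1.265·10^-25 J.
N = E_total / E_photon = 3.12·10^22.

3.12·10^22 photons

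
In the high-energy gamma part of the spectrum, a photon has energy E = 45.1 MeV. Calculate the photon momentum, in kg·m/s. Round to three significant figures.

Convert to SI: E = 45.1 MeV = 7.2258 × 10^-12 J.
The photon relation is p = E/c, giving p = 2.410 × 10^-20 kg·m/s.
So p ≈ 2.41 × 10^-20 kg·m/s.

2.41 × 10^-20 kg·m/s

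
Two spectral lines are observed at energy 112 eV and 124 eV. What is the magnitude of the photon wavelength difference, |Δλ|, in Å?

10.7 Å

Using λ = hc/E: λ₁ = 1.107 × 10^-8 m, λ₂ = 9.999 × 10^-9 m.
|Δλ| = |1.107 × 10^-8 − 9.999 × 10^-9| = 1.07 × 10^-9 m = 10.7 Å.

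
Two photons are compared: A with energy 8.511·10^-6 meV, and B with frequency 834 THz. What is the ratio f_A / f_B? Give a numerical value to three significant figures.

2.47·10^-9

f_A = 2.058·10^6 Hz (from energy = 8.511·10^-6 meV, via f = E/h).
f_B = 8.340·10^14 Hz (from frequency = 834 THz, via f given directly).
Ratio = 2.058·10^6 / 8.340·10^14 = 2.47·10^-9.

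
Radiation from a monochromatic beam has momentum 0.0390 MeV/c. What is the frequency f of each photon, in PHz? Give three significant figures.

Use h = 6.62607015 × 10^-34 J·s, c = 2.99792458 × 10^8 m/s, 1 eV = 1.602176634 × 10^-19 J.
Convert to SI: p = 0.0390 MeV/c = 2.0843 × 10^-23 kg·m/s.
The photon relation is f = pc/h, giving f = 9.430 × 10^18 Hz.
Converting to PHz: f = 9430 PHz ≈ 9430 PHz.

9430 PHz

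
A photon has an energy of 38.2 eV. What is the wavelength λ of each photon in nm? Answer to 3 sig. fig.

32.5 nm

Convert to SI: E = 38.2 eV = 6.1203·10^-18 J.
Apply λ = hc/E: λ = 3.246·10^-8 m.
Converting to nm: λ = 32.46 nm ≈ 32.5 nm.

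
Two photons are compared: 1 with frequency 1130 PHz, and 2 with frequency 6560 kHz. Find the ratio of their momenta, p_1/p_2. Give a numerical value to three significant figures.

1.72 × 10^11

p_1 = 2.498 × 10^-24 kg·m/s (from frequency = 1130 PHz, via p = hf/c).
p_2 = 1.450 × 10^-35 kg·m/s (from frequency = 6560 kHz, via p = hf/c).
Ratio = 2.498 × 10^-24 / 1.450 × 10^-35 = 1.72 × 10^11.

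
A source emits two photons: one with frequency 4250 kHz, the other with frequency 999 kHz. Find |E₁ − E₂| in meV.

1.34·10^-5 meV

Using E = hf: E₁ = 2.816·10^-27 J, E₂ = 6.619·10^-28 J.
|ΔE| = |2.816·10^-27 − 6.619·10^-28| = 2.15·10^-27 J = 1.34·10^-5 meV.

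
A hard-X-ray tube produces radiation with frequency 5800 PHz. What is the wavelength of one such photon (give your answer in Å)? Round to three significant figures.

0.517 Å

Use c = 2.99792458e8 m/s.
Convert to SI: f = 5800 PHz = 5.8e18 Hz.
For a photon λ = c/f, so λ = 5.169e-11 m.
Converting to Å: λ = 0.5169 Å ≈ 0.517 Å.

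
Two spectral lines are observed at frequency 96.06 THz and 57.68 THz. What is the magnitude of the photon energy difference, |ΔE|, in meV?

159 meV

Using E = hf: E₁ = 6.3650 × 10^-20 J, E₂ = 3.8219 × 10^-20 J.
|ΔE| = |6.3650 × 10^-20 − 3.8219 × 10^-20| = 2.54 × 10^-20 J = 159 meV.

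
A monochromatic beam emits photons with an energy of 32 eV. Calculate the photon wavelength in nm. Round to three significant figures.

38.7 nm

Take h = 6.62607015 × 10^-34 J·s, c = 2.99792458 × 10^8 m/s, 1 eV = 1.602176634 × 10^-19 J.
First convert: E = 32 eV = 5.1270 × 10^-18 J.
Apply λ = hc/E: λ = 3.875 × 10^-8 m.
Converting to nm: λ = 38.75 nm ≈ 38.7 nm.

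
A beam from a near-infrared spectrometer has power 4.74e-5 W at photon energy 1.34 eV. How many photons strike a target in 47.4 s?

1.05e16 photons

Total energy: E_total = P·t = 4.74e-5 × 47.4 = 0.002247 J.
Per-photon energy: E = 2.147e-19 J.
N = E_total / E_photon = 1.05e16.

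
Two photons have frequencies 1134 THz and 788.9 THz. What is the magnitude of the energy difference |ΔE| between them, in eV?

1.43 eV

Using E = hf: E₁ = 7.5140e-19 J, E₂ = 5.2273e-19 J.
|ΔE| = |7.5140e-19 − 5.2273e-19| = 2.29e-19 J = 1.43 eV.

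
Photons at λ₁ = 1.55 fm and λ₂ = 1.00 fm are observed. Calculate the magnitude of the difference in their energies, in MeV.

Using E = hc/λ: E₁ = 1.282 × 10^-10 J, E₂ = 1.986 × 10^-10 J.
|ΔE| = |1.282 × 10^-10 − 1.986 × 10^-10| = 7.05 × 10^-11 J = 440 MeV.

440 MeV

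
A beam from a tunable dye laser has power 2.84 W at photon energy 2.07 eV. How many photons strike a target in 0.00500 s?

Total energy: E_total = P·t = 2.84 × 0.00500 = 0.01420 J.
Per-photon energy: E = 3.317e-19 J.
N = E_total / E_photon = 4.28e16.

4.28e16 photons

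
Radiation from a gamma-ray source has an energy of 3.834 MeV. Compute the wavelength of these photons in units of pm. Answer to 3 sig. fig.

0.323 pm

(h = 6.62607015e-34 J·s, c = 2.99792458e8 m/s, 1 eV = 1.602176634e-19 J.)
Convert to SI: E = 3.834 MeV = 6.1427e-13 J.
Apply λ = hc/E: λ = 3.234e-13 m.
Converting to pm: λ = 0.3234 pm ≈ 0.323 pm.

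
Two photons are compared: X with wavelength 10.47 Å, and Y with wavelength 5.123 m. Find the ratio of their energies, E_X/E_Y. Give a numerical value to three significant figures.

E_X = 1.897 × 10^-16 J (from wavelength = 10.47 Å, via E = hc/λ).
E_Y = 3.878 × 10^-26 J (from wavelength = 5.123 m, via E = hc/λ).
Ratio = 1.897 × 10^-16 / 3.878 × 10^-26 = 4.89 × 10^9.

4.89 × 10^9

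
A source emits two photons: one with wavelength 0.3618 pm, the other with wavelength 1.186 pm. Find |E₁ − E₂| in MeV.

2.38 MeV

Using E = hc/λ: E₁ = 5.4905·10^-13 J, E₂ = 1.6749·10^-13 J.
|ΔE| = |5.4905·10^-13 − 1.6749·10^-13| = 3.82·10^-13 J = 2.38 MeV.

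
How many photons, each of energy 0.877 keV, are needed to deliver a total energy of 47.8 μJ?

Per-photon energy: E = 1.405e-16 J (from energy = 0.877 keV).
N = E_total / E_photon = 4.78e-5 J / 1.405e-16 J = 3.40e11.

3.40e11 photons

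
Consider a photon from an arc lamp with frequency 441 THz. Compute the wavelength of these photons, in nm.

Take c = 2.99792458 × 10^8 m/s.
In SI units: f = 441 THz = 4.41 × 10^14 Hz.
Apply λ = c/f: λ = 6.798 × 10^-7 m.
Converting to nm: λ = 679.8 nm ≈ 680 nm.

680 nm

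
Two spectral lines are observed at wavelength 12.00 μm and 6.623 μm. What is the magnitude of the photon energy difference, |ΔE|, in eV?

0.0839 eV

Using E = hc/λ: E₁ = 1.6554 × 10^-20 J, E₂ = 2.9993 × 10^-20 J.
|ΔE| = |1.6554 × 10^-20 − 2.9993 × 10^-20| = 1.34 × 10^-20 J = 0.0839 eV.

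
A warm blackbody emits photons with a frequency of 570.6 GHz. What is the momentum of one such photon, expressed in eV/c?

Convert to SI: f = 570.6 GHz = 5.706 × 10^11 Hz.
The photon relation is p = hf/c, giving p = 1.261 × 10^-30 kg·m/s.
Converting to eV/c: p = 0.002360 eV/c ≈ 2.36 × 10^-3 eV/c.

2.36 × 10^-3 eV/c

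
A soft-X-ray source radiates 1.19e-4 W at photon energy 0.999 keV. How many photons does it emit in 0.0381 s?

Total energy: E_total = P·t = 1.19e-4 × 0.0381 = 4.534e-6 J.
Per-photon energy: E = 1.601e-16 J.
N = E_total / E_photon = 2.83e10.

2.83e10 photons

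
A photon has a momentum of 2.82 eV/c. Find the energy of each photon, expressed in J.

4.52e-19 J

Use c = 2.99792458e8 m/s, 1 eV = 1.602176634e-19 J.
Convert to SI: p = 2.82 eV/c = 1.5071e-27 kg·m/s.
Apply E = pc: E = 4.518e-19 J.
So E ≈ 4.52e-19 J.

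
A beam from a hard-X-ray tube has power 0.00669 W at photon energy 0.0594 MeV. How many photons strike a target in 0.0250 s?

Total energy: E_total = P·t = 0.00669 × 0.0250 = 1.672 × 10^-4 J.
Per-photon energy: E = 9.517 × 10^-15 J.
N = E_total / E_photon = 1.76 × 10^10.

1.76 × 10^10 photons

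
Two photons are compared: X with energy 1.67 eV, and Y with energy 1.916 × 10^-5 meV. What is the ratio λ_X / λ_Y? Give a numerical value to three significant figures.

1.15 × 10^-8

λ_X = 7.424 × 10^-7 m (from energy = 1.67 eV, via λ = hc/E).
λ_Y = 64.71 m (from energy = 1.916 × 10^-5 meV, via λ = hc/E).
Ratio = 7.424 × 10^-7 / 64.71 = 1.15 × 10^-8.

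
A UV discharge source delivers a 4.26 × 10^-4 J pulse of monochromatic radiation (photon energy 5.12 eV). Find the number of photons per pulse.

Per-photon energy: E = 8.203 × 10^-19 J (from energy = 5.12 eV).
N = E_total / E_photon = 4.26 × 10^-4 J / 8.203 × 10^-19 J = 5.19 × 10^14.

5.19 × 10^14 photons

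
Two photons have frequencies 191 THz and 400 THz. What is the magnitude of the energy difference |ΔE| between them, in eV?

0.864 eV

Using E = hf: E₁ = 1.266 × 10^-19 J, E₂ = 2.650 × 10^-19 J.
|ΔE| = |1.266 × 10^-19 − 2.650 × 10^-19| = 1.38 × 10^-19 J = 0.864 eV.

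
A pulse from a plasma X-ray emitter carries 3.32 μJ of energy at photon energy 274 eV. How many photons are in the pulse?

Per-photon energy: E = 4.390e-17 J (from energy = 274 eV).
N = E_total / E_photon = 3.32e-6 J / 4.390e-17 J = 7.56e10.

7.56e10 photons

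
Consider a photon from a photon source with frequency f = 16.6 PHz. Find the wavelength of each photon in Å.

Take c = 2.99792458e8 m/s.
Convert to SI: f = 16.6 PHz = 1.66e16 Hz.
The photon relation is λ = c/f, giving λ = 1.806e-8 m.
Converting to Å: λ = 180.6 Å ≈ 181 Å.

181 Å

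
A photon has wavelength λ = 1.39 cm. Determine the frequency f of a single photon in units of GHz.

21.6 GHz

Use c = 2.99792458 × 10^8 m/s.
In SI units: λ = 1.39 cm = 0.0139 m.
The photon relation is f = c/λ, giving f = 2.157 × 10^10 Hz.
Converting to GHz: f = 21.57 GHz ≈ 21.6 GHz.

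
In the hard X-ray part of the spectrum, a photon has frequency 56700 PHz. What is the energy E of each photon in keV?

In SI units: f = 56700 PHz = 5.67e19 Hz.
The photon relation is E = hf, giving E = 3.757e-14 J.
Converting to keV: E = 234.5 keV ≈ 234 keV.

234 keV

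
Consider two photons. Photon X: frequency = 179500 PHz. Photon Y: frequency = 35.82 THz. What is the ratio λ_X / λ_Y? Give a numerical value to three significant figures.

λ_X = 1.670e-12 m (from frequency = 179500 PHz, via λ = c/f).
λ_Y = 8.369e-6 m (from frequency = 35.82 THz, via λ = c/f).
Ratio = 1.670e-12 / 8.369e-6 = 2.00e-7.

2.00e-7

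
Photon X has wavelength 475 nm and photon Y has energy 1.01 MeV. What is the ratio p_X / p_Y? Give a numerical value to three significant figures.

2.58 × 10^-6

p_X = 1.395 × 10^-27 kg·m/s (from wavelength = 475 nm, via p = h/λ).
p_Y = 5.398 × 10^-22 kg·m/s (from energy = 1.01 MeV, via p = E/c).
Ratio = 1.395 × 10^-27 / 5.398 × 10^-22 = 2.58 × 10^-6.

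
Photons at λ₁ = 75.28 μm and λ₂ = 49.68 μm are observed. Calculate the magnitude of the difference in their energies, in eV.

8.49e-3 eV

Using E = hc/λ: E₁ = 2.6387e-21 J, E₂ = 3.9985e-21 J.
|ΔE| = |2.6387e-21 − 3.9985e-21| = 1.36e-21 J = 8.49e-3 eV.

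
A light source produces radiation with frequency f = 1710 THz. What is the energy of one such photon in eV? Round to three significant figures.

(h = 6.62607015e-34 J·s, 1 eV = 1.602176634e-19 J.)
Convert to SI: f = 1710 THz = 1.71e15 Hz.
For a photon E = hf, so E = 1.133e-18 J.
Converting to eV: E = 7.072 eV ≈ 7.07 eV.

7.07 eV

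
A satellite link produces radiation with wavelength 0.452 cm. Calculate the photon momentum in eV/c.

Convert to SI: λ = 0.452 cm = 0.00452 m.
For a photon p = h/λ, so p = 1.466·10^-31 kg·m/s.
Converting to eV/c: p = 2.743·10^-4 eV/c ≈ 2.74·10^-4 eV/c.

2.74·10^-4 eV/c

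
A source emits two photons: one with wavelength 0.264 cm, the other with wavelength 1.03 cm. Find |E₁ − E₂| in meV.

0.349 meV

Using E = hc/λ: E₁ = 7.524e-23 J, E₂ = 1.929e-23 J.
|ΔE| = |7.524e-23 − 1.929e-23| = 5.60e-23 J = 0.349 meV.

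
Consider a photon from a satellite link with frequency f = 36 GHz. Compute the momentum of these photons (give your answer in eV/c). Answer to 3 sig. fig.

1.49e-4 eV/c

Use h = 6.62607015e-34 J·s, c = 2.99792458e8 m/s, 1 eV = 1.602176634e-19 J.
First convert: f = 36 GHz = 3.6e10 Hz.
Apply p = hf/c: p = 7.957e-32 kg·m/s.
Converting to eV/c: p = 1.489e-4 eV/c ≈ 1.49e-4 eV/c.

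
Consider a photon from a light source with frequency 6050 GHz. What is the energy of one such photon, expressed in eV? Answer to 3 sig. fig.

First convert: f = 6050 GHz = 6.05e12 Hz.
Apply E = hf: E = 4.009e-21 J.
Converting to eV: E = 0.02502 eV ≈ 0.0250 eV.

0.0250 eV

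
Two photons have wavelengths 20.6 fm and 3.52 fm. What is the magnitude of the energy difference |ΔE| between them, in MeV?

Using E = hc/λ: E₁ = 9.643e-12 J, E₂ = 5.643e-11 J.
|ΔE| = |9.643e-12 − 5.643e-11| = 4.68e-11 J = 292 MeV.

292 MeV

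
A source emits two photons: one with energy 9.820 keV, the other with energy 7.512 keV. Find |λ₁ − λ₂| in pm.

38.8 pm

Using λ = hc/E: λ₁ = 1.2626e-10 m, λ₂ = 1.6505e-10 m.
|Δλ| = |1.2626e-10 − 1.6505e-10| = 3.88e-11 m = 38.8 pm.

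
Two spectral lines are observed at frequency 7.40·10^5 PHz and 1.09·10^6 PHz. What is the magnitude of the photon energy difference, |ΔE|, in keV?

Using E = hf: E₁ = 4.903·10^-13 J, E₂ = 7.222·10^-13 J.
|ΔE| = |4.903·10^-13 − 7.222·10^-13| = 2.32·10^-13 J = 1450 keV.

1450 keV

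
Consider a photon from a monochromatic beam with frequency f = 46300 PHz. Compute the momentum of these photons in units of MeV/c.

0.191 MeV/c

Take h = 6.62607015e-34 J·s, c = 2.99792458e8 m/s, 1 eV = 1.602176634e-19 J.
In SI units: f = 46300 PHz = 4.63e19 Hz.
For a photon p = hf/c, so p = 1.023e-22 kg·m/s.
Converting to MeV/c: p = 0.1915 MeV/c ≈ 0.191 MeV/c.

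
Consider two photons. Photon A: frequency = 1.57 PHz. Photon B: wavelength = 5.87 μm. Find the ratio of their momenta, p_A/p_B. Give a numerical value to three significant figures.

30.7

p_A = 3.470 × 10^-27 kg·m/s (from frequency = 1.57 PHz, via p = hf/c).
p_B = 1.129 × 10^-28 kg·m/s (from wavelength = 5.87 μm, via p = h/λ).
Ratio = 3.470 × 10^-27 / 1.129 × 10^-28 = 30.7.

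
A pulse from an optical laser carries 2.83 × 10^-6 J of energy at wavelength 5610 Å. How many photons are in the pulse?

7.99 × 10^12 photons

Per-photon energy: E = 3.541 × 10^-19 J (from wavelength = 5610 Å).
N = E_total / E_photon = 2.83 × 10^-6 J / 3.541 × 10^-19 J = 7.99 × 10^12.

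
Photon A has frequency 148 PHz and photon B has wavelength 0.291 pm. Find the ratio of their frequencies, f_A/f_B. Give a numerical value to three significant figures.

1.44 × 10^-4

f_A = 1.480 × 10^17 Hz (from frequency = 148 PHz, via f given directly).
f_B = 1.030 × 10^21 Hz (from wavelength = 0.291 pm, via f = c/λ).
Ratio = 1.480 × 10^17 / 1.030 × 10^21 = 1.44 × 10^-4.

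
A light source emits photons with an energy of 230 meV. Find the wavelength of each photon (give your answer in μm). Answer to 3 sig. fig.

In SI units: E = 230 meV = 3.6850 × 10^-20 J.
For a photon λ = hc/E, so λ = 5.391 × 10^-6 m.
Converting to μm: λ = 5.391 μm ≈ 5.39 μm.

5.39 μm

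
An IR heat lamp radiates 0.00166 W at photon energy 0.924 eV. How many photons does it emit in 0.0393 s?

4.41 × 10^14 photons

Total energy: E_total = P·t = 0.00166 × 0.0393 = 6.524 × 10^-5 J.
Per-photon energy: E = 1.480 × 10^-19 J.
N = E_total / E_photon = 4.41 × 10^14.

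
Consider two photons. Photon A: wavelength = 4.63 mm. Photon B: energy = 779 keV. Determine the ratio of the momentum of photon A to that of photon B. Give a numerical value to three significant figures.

p_A = 1.431e-31 kg·m/s (from wavelength = 4.63 mm, via p = h/λ).
p_B = 4.163e-22 kg·m/s (from energy = 779 keV, via p = E/c).
Ratio = 1.431e-31 / 4.163e-22 = 3.44e-10.

3.44e-10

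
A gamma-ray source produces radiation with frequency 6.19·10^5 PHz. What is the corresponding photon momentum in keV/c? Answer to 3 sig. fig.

2560 keV/c

(h = 6.62607015·10^-34 J·s, c = 2.99792458·10^8 m/s, 1 eV = 1.602176634·10^-19 J.)
First convert: f = 6.19·10^5 PHz = 6.19·10^20 Hz.
For a photon p = hf/c, so p = 1.368·10^-21 kg·m/s.
Converting to keV/c: p = 2560 keV/c ≈ 2560 keV/c.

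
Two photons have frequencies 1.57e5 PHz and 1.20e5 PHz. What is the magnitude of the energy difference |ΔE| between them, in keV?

153 keV

Using E = hf: E₁ = 1.040e-13 J, E₂ = 7.951e-14 J.
|ΔE| = |1.040e-13 − 7.951e-14| = 2.45e-14 J = 153 keV.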